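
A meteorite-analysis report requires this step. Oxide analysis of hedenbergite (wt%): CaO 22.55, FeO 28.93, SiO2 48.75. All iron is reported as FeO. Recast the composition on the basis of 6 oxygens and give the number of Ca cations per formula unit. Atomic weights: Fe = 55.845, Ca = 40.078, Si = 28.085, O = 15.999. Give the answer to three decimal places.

CaO (M=56.077): mol = 0.40213; Ca = 0.40213, O = 0.40213.
FeO (M=71.844): mol = 0.40268; Fe = 0.40268, O = 0.40268.
SiO2 (M=60.083): mol = 0.81138; Si = 0.81138, O = 1.62276.
ΣO = 2.42757; factor = 6/ΣO = 2.47161.
Ca apfu = 0.40213 × 2.47161 = 0.994.

0.994 Ca apfu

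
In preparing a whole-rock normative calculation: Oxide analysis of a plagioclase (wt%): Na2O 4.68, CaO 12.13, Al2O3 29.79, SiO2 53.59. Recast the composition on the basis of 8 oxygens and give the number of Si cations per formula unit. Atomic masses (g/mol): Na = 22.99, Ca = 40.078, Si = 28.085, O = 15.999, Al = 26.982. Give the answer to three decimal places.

2.417 Si apfu

Na2O: 4.68/61.979 = 0.07551 mol → 0.15102 mol Na, 0.07551 mol O.
CaO: 12.13/56.077 = 0.21631 mol → 0.21631 mol Ca, 0.21631 mol O.
Al2O3: 29.79/101.961 = 0.29217 mol → 0.58434 mol Al, 0.87651 mol O.
SiO2: 53.59/60.083 = 0.89193 mol → 0.89193 mol Si, 1.78386 mol O.
Total oxygen = 2.95219 mol. Normalization factor = 8/2.95219 = 2.70985.
Si per 8 O = 0.89193 × 2.70985 = 2.417.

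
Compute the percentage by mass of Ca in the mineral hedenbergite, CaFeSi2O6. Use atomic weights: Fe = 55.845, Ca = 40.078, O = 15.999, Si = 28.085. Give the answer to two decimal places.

16.15 weight percent

Molar mass of CaFeSi2O6: 1*40.078 + 1*55.845 + 2*28.085 + 6*15.999 = 248.087 g/mol.
Mass of Ca per formula unit: 1 × 40.078 = 40.078 g.
Weight fraction Ca = 40.078 / 248.087 = 0.1615.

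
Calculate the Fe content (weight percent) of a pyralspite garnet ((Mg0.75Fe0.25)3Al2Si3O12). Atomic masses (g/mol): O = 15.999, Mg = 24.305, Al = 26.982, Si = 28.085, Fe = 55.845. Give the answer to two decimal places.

Formula mass = 2.25·24.305 + 0.75·55.845 + 2·26.982 + 3·28.085 + 12·15.999 = 426.777 g/mol, of which 41.884 g is Fe.
So Fe makes up 41.884/426.777 = 0.0981 of the mass, i.e. 9.81%.

9.81 weight percent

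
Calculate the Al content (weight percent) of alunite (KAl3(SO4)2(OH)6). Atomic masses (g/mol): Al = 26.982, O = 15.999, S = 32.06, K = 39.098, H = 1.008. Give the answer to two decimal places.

M(KAl3(SO4)2(OH)6) = 414.198 g/mol.
Al contributes 3 × 26.982 = 80.946 g per mole.
80.946/414.198 = 0.1954 → 19.54%.

19.54 weight percent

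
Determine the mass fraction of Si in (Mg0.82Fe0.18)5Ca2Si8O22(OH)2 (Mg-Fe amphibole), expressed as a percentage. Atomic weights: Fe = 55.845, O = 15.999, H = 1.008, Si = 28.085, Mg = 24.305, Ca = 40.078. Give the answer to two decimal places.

26.72 mass %

Molar mass of (Mg0.82Fe0.18)5Ca2Si8O22(OH)2: 4.10×24.305 + 0.90×55.845 + 2×40.078 + 8×28.085 + 24×15.999 + 2×1.008 = 840.739 g/mol.
Mass of Si per formula unit: 8 × 28.085 = 224.680 g.
Weight fraction Si = 224.680 / 840.739 = 0.2672.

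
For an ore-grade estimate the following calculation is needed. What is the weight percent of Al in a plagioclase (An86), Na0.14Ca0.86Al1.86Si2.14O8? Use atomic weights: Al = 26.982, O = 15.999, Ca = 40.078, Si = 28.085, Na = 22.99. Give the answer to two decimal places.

M(Na0.14Ca0.86Al1.86Si2.14O8) = 275.966 g/mol.
Al contributes 1.86 × 26.982 = 50.187 g per mole.
50.187/275.966 = 0.1819 → 18.19%.

18.19 wt%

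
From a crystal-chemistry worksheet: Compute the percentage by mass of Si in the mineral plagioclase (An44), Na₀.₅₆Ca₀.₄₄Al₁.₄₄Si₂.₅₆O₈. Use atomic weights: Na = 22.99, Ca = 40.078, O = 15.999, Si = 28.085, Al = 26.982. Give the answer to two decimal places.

26.70 wt%

M(Na₀.₅₆Ca₀.₄₄Al₁.₄₄Si₂.₅₆O₈) = 269.252 g/mol.
Si contributes 2.56 × 28.085 = 71.898 g per mole.
71.898/269.252 = 0.2670 → 26.70%.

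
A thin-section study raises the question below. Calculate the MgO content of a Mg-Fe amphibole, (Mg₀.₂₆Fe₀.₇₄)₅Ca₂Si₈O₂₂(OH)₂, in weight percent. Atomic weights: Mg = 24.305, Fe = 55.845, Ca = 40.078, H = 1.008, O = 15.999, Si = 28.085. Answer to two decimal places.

Molar mass of (Mg₀.₂₆Fe₀.₇₄)₅Ca₂Si₈O₂₂(OH)₂ = 1.30·24.305 + 3.70·55.845 + 2·40.078 + 8·28.085 + 24·15.999 + 2·1.008 = 929.051 g/mol.
Each formula unit contains 1.30 Mg, equivalent to 1.30/1 = 1.3000 mol MgO.
M(MgO) = 1×24.305 + 1×15.999 = 40.304 g/mol.
Mass of MgO per formula unit = 1.3000 × 40.304 = 52.395 g.
MgO wt% = 52.395 / 929.051 × 100 = 5.64%.

5.64 wt%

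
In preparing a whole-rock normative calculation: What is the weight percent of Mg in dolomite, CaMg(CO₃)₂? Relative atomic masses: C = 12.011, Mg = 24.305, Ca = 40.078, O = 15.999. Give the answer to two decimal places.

Molar mass of CaMg(CO₃)₂: 1*40.078 + 1*24.305 + 2*12.011 + 6*15.999 = 184.399 g/mol.
Mass of Mg per formula unit: 1 × 24.305 = 24.305 g.
Weight fraction Mg = 24.305 / 184.399 = 0.1318.

13.18 weight percent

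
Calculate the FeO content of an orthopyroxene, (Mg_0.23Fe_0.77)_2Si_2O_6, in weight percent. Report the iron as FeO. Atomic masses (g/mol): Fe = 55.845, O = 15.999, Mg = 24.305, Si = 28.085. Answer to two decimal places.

M((Mg_0.23Fe_0.77)_2Si_2O_6) = 249.346 g/mol; M(FeO) = 71.844 g/mol.
Moles FeO per formula unit = 1.54 Fe ÷ 1 = 1.5400.
FeO fraction = (1.5400 × 71.844) / 249.346 = 110.640/249.346 = 0.4437.

44.37 wt%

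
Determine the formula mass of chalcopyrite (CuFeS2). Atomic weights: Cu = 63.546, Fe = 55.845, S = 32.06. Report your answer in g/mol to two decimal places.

183.51 g/mol

M = 1*63.546 + 1*55.845 + 2*32.06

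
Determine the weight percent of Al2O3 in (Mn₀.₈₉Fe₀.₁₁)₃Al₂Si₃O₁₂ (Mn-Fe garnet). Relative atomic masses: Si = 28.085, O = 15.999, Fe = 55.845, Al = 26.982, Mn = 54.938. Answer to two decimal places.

20.58 wt%

M((Mn₀.₈₉Fe₀.₁₁)₃Al₂Si₃O₁₂) = 495.320 g/mol; M(Al2O3) = 101.961 g/mol.
Moles Al2O3 per formula unit = 2 Al ÷ 2 = 1.0000.
Al2O3 fraction = (1.0000 × 101.961) / 495.320 = 101.961/495.320 = 0.2058.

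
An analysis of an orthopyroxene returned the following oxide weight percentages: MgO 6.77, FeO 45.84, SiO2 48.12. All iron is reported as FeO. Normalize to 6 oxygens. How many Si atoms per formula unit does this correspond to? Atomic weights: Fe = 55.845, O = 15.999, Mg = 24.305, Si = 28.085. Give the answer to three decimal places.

MgO: 6.77/40.304 = 0.16797 mol → 0.16797 mol Mg, 0.16797 mol O.
FeO: 45.84/71.844 = 0.63805 mol → 0.63805 mol Fe, 0.63805 mol O.
SiO2: 48.12/60.083 = 0.80089 mol → 0.80089 mol Si, 1.60178 mol O.
Total oxygen = 2.40780 mol. Normalization factor = 6/2.40780 = 2.49190.
Si per 6 O = 0.80089 × 2.49190 = 1.996.

1.996 Si apfu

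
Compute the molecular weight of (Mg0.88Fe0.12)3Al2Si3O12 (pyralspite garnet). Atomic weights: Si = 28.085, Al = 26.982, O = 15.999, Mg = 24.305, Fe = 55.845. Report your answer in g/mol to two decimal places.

Mg: 2.64 × 24.305 = 64.1652
Fe: 0.36 × 55.845 = 20.1042
Al: 2 × 26.982 = 53.9640
Si: 3 × 28.085 = 84.2550
O: 12 × 15.999 = 191.9880
Summing the contributions gives the formula mass.

414.48 g/mol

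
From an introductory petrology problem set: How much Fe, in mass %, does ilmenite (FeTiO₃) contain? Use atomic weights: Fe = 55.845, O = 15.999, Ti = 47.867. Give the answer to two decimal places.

M(FeTiO₃) = 151.709 g/mol.
Fe contributes 1 × 55.845 = 55.845 g per mole.
55.845/151.709 = 0.3681 → 36.81%.

36.81 mass %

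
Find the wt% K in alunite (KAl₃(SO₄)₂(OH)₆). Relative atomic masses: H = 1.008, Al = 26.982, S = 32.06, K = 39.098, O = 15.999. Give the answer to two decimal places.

Molar mass of KAl₃(SO₄)₂(OH)₆: 1·39.098 + 3·26.982 + 2·32.06 + 14·15.999 + 6·1.008 = 414.198 g/mol.
Mass of K per formula unit: 1 × 39.098 = 39.098 g.
Weight fraction K = 39.098 / 414.198 = 0.0944.

9.44 weight percent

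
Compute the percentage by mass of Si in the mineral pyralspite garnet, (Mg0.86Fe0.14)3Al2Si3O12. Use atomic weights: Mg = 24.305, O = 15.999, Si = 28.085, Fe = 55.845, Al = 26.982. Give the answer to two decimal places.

20.24 weight percent

Formula mass = 2.58×24.305 + 0.42×55.845 + 2×26.982 + 3×28.085 + 12×15.999 = 416.369 g/mol, of which 84.255 g is Si.
So Si makes up 84.255/416.369 = 0.2024 of the mass, i.e. 20.24%.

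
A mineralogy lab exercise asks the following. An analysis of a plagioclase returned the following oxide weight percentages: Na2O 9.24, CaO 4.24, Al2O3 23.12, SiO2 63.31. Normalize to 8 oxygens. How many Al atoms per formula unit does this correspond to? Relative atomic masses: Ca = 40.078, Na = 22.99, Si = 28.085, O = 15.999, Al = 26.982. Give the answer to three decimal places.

Na2O (M=61.979): mol = 0.14908; Na = 0.29816, O = 0.14908.
CaO (M=56.077): mol = 0.07561; Ca = 0.07561, O = 0.07561.
Al2O3 (M=101.961): mol = 0.22675; Al = 0.45350, O = 0.68025.
SiO2 (M=60.083): mol = 1.05371; Si = 1.05371, O = 2.10742.
ΣO = 3.01236; factor = 8/ΣO = 2.65573.
Al apfu = 0.45350 × 2.65573 = 1.204.

1.204 Al apfu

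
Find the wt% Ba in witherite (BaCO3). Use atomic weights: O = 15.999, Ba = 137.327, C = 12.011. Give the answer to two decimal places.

Molar mass of BaCO3: 1×137.327 + 1×12.011 + 3×15.999 = 197.335 g/mol.
Mass of Ba per formula unit: 1 × 137.327 = 137.327 g.
Weight fraction Ba = 137.327 / 197.335 = 0.6959.

69.59 mass %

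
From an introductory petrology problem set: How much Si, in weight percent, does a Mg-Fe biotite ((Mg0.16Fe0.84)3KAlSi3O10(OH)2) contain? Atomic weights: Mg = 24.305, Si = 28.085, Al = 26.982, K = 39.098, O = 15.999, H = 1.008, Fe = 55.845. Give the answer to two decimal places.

Molar mass of (Mg0.16Fe0.84)3KAlSi3O10(OH)2: 0.48·24.305 + 2.52·55.845 + 1·39.098 + 1·26.982 + 3·28.085 + 12·15.999 + 2·1.008 = 496.735 g/mol.
Mass of Si per formula unit: 3 × 28.085 = 84.255 g.
Weight fraction Si = 84.255 / 496.735 = 0.1696.

16.96 weight percent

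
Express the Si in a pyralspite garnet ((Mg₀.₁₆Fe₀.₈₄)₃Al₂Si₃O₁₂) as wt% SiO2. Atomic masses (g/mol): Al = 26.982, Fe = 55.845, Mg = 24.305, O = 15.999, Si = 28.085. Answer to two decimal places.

37.35 wt%

Molar mass of (Mg₀.₁₆Fe₀.₈₄)₃Al₂Si₃O₁₂ = 0.48×24.305 + 2.52×55.845 + 2×26.982 + 3×28.085 + 12×15.999 = 482.603 g/mol.
Each formula unit contains 3 Si, equivalent to 3/1 = 3.0000 mol SiO2.
M(SiO2) = 1×28.085 + 2×15.999 = 60.083 g/mol.
Mass of SiO2 per formula unit = 3.0000 × 60.083 = 180.249 g.
SiO2 wt% = 180.249 / 482.603 × 100 = 37.35%.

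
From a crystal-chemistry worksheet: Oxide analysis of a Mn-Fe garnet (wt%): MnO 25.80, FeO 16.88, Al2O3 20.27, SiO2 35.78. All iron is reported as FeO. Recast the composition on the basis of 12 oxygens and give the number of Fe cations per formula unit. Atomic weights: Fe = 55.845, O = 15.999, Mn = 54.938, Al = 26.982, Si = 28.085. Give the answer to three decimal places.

1.182 Fe apfu

MnO: 25.80/70.937 = 0.36370 mol → 0.36370 mol Mn, 0.36370 mol O.
FeO: 16.88/71.844 = 0.23495 mol → 0.23495 mol Fe, 0.23495 mol O.
Al2O3: 20.27/101.961 = 0.19880 mol → 0.39760 mol Al, 0.59640 mol O.
SiO2: 35.78/60.083 = 0.59551 mol → 0.59551 mol Si, 1.19102 mol O.
Total oxygen = 2.38607 mol. Normalization factor = 12/2.38607 = 5.02919.
Fe per 12 O = 0.23495 × 5.02919 = 1.182.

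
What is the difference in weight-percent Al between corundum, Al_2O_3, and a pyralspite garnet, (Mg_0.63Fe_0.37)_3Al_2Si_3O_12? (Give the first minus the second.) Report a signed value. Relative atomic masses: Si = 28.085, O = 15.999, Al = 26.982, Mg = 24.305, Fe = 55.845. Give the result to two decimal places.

Al in Al_2O_3: molar mass 101.961 g/mol; 2×26.982 = 53.964 g → 52.93 wt%.
Al in (Mg_0.63Fe_0.37)_3Al_2Si_3O_12: molar mass 438.131 g/mol; 2×26.982 = 53.964 g → 12.32 wt%.
Difference = 52.93 − 12.32 = 40.61 percentage points.

40.61 percentage points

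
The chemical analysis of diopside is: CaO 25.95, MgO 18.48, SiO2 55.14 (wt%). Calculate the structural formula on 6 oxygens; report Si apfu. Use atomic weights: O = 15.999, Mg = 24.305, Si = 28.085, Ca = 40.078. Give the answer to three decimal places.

1.997 Si apfu

25.95 wt% CaO ÷ 56.077 g/mol = 0.46276 mol, giving 0.46276 Ca and 0.46276 O.
18.48 wt% MgO ÷ 40.304 g/mol = 0.45852 mol, giving 0.45852 Mg and 0.45852 O.
55.14 wt% SiO2 ÷ 60.083 g/mol = 0.91773 mol, giving 0.91773 Si and 1.83546 O.
Oxygen sums to 2.75674; scaling by 6/2.75674 = 2.17648 puts the formula on 6 O.
Si: 0.91773 × 2.17648 = 1.997 atoms per formula unit.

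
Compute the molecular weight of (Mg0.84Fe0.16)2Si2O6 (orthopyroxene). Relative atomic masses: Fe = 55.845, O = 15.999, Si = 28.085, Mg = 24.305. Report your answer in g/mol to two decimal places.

210.87 g/mol

The formula mass is the sum 1.68×24.305 + 0.32×55.845 + 2×28.085 + 6×15.999.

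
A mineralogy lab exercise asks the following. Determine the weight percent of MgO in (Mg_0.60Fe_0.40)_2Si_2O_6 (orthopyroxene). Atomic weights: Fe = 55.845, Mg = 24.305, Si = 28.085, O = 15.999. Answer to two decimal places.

21.40 wt%

M((Mg_0.60Fe_0.40)_2Si_2O_6) = 226.006 g/mol; M(MgO) = 40.304 g/mol.
Moles MgO per formula unit = 1.20 Mg ÷ 1 = 1.2000.
MgO fraction = (1.2000 × 40.304) / 226.006 = 48.365/226.006 = 0.2140.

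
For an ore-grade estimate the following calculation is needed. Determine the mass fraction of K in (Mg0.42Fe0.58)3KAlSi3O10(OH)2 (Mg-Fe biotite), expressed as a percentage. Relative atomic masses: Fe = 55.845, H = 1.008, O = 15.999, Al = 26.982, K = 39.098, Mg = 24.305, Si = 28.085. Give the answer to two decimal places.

8.28 mass %

Molar mass of (Mg0.42Fe0.58)3KAlSi3O10(OH)2: 1.26×24.305 + 1.74×55.845 + 1×39.098 + 1×26.982 + 3×28.085 + 12×15.999 + 2×1.008 = 472.134 g/mol.
Mass of K per formula unit: 1 × 39.098 = 39.098 g.
Weight fraction K = 39.098 / 472.134 = 0.0828.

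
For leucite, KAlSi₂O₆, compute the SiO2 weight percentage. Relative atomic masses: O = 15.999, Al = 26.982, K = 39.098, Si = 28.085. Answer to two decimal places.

Molar mass of KAlSi₂O₆ = 1*39.098 + 1*26.982 + 2*28.085 + 6*15.999 = 218.244 g/mol.
Each formula unit contains 2 Si, equivalent to 2/1 = 2.0000 mol SiO2.
M(SiO2) = 1×28.085 + 2×15.999 = 60.083 g/mol.
Mass of SiO2 per formula unit = 2.0000 × 60.083 = 120.166 g.
SiO2 wt% = 120.166 / 218.244 × 100 = 55.06%.

55.06 wt%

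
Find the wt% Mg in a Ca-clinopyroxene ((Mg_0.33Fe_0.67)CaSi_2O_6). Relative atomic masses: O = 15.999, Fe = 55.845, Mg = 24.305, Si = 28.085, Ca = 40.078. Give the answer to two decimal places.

3.37 weight percent

Formula mass = 0.33·24.305 + 0.67·55.845 + 1·40.078 + 2·28.085 + 6·15.999 = 237.679 g/mol, of which 8.021 g is Mg.
So Mg makes up 8.021/237.679 = 0.0337 of the mass, i.e. 3.37%.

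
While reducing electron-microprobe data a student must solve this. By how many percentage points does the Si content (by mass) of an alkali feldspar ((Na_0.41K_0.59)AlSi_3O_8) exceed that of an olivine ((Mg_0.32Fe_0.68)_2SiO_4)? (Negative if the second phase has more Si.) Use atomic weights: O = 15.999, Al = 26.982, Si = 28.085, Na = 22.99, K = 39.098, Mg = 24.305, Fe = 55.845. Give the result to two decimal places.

15.71 percentage points

M((Na_0.41K_0.59)AlSi_3O_8) = 271.723 g/mol, so wt% Si = 84.255/271.723 × 100 = 31.01%.
M((Mg_0.32Fe_0.68)_2SiO_4) = 183.585 g/mol, so wt% Si = 28.085/183.585 × 100 = 15.30%.
31.01 − 15.30 = 15.71 pp.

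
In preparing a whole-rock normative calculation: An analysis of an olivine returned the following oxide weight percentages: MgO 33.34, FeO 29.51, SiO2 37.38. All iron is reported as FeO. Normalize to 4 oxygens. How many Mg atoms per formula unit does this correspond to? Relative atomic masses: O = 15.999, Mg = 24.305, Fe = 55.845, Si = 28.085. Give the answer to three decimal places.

MgO (M=40.304): mol = 0.82721; Mg = 0.82721, O = 0.82721.
FeO (M=71.844): mol = 0.41075; Fe = 0.41075, O = 0.41075.
SiO2 (M=60.083): mol = 0.62214; Si = 0.62214, O = 1.24428.
ΣO = 2.48224; factor = 4/ΣO = 1.61145.
Mg apfu = 0.82721 × 1.61145 = 1.333.

1.333 Mg apfu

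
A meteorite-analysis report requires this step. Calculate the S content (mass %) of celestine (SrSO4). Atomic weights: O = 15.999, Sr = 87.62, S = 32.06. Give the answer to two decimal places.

17.45 mass %

M(SrSO4) = 183.676 g/mol.
S contributes 1 × 32.06 = 32.060 g per mole.
32.060/183.676 = 0.1745 → 17.45%.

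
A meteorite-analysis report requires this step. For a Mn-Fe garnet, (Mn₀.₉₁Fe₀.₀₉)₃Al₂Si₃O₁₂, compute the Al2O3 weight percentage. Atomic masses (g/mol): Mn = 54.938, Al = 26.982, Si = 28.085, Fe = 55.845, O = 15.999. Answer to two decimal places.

M((Mn₀.₉₁Fe₀.₀₉)₃Al₂Si₃O₁₂) = 495.266 g/mol; M(Al2O3) = 101.961 g/mol.
Moles Al2O3 per formula unit = 2 Al ÷ 2 = 1.0000.
Al2O3 fraction = (1.0000 × 101.961) / 495.266 = 101.961/495.266 = 0.2059.

20.59 wt%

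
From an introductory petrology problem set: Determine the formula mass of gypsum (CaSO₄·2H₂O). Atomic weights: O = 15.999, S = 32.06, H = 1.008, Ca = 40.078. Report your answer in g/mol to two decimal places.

The formula mass is the sum 1·40.078 + 1·32.06 + 6·15.999 + 4·1.008.

172.16 g/mol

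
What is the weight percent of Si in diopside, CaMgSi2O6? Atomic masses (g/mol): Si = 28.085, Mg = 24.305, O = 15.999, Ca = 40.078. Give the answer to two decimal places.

M(CaMgSi2O6) = 216.547 g/mol.
Si contributes 2 × 28.085 = 56.170 g per mole.
56.170/216.547 = 0.2594 → 25.94%.

25.94 weight percent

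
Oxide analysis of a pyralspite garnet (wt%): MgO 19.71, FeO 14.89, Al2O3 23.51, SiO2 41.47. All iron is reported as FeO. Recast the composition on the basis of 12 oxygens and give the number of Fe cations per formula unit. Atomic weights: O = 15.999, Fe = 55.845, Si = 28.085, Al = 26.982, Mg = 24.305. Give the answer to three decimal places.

0.898 Fe apfu

19.71 wt% MgO ÷ 40.304 g/mol = 0.48903 mol, giving 0.48903 Mg and 0.48903 O.
14.89 wt% FeO ÷ 71.844 g/mol = 0.20725 mol, giving 0.20725 Fe and 0.20725 O.
23.51 wt% Al2O3 ÷ 101.961 g/mol = 0.23058 mol, giving 0.46116 Al and 0.69174 O.
41.47 wt% SiO2 ÷ 60.083 g/mol = 0.69021 mol, giving 0.69021 Si and 1.38042 O.
Oxygen sums to 2.76844; scaling by 12/2.76844 = 4.33457 puts the formula on 12 O.
Fe: 0.20725 × 4.33457 = 0.898 atoms per formula unit.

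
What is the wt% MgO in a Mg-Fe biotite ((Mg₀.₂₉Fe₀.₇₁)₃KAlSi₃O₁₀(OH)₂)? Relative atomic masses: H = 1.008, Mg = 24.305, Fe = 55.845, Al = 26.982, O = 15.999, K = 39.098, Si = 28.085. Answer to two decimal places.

Formula mass = 484.434 g/mol.
0.87 Mg → 0.8700 mol MgO per formula unit; M(MgO) = 40.304, so MgO mass = 35.064 g.
35.064/484.434 × 100 = 7.24 wt%.

7.24 wt%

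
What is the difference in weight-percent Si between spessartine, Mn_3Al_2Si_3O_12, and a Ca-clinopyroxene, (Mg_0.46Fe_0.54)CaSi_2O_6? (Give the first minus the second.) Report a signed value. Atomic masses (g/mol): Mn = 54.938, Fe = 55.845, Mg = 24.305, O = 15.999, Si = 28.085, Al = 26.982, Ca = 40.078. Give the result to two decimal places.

M(Mn_3Al_2Si_3O_12) = 495.021 g/mol, so wt% Si = 84.255/495.021 × 100 = 17.02%.
M((Mg_0.46Fe_0.54)CaSi_2O_6) = 233.579 g/mol, so wt% Si = 56.170/233.579 × 100 = 24.05%.
17.02 − 24.05 = -7.03 pp.

-7.03 percentage points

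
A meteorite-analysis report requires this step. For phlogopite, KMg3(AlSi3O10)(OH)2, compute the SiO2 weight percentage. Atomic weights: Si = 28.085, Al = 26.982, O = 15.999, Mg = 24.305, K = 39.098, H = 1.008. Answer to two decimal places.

M(KMg3(AlSi3O10)(OH)2) = 417.254 g/mol; M(SiO2) = 60.083 g/mol.
Moles SiO2 per formula unit = 3 Si ÷ 1 = 3.0000.
SiO2 fraction = (3.0000 × 60.083) / 417.254 = 180.249/417.254 = 0.4320.

43.20 wt%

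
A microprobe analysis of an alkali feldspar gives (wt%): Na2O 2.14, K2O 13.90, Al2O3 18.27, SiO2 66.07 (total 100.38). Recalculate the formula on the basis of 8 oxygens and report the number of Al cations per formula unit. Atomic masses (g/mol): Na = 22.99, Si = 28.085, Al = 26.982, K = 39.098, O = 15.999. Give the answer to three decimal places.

0.982 Al apfu

Na2O: 2.14/61.979 = 0.03453 mol → 0.06906 mol Na, 0.03453 mol O.
K2O: 13.90/94.195 = 0.14757 mol → 0.29514 mol K, 0.14757 mol O.
Al2O3: 18.27/101.961 = 0.17919 mol → 0.35838 mol Al, 0.53757 mol O.
SiO2: 66.07/60.083 = 1.09965 mol → 1.09965 mol Si, 2.19930 mol O.
Total oxygen = 2.91897 mol. Normalization factor = 8/2.91897 = 2.74069.
Al per 8 O = 0.35838 × 2.74069 = 0.982.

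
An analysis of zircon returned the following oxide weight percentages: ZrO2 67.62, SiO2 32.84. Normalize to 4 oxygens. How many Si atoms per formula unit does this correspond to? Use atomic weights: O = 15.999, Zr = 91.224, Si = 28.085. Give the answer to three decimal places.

ZrO2 (M=123.222): mol = 0.54877; Zr = 0.54877, O = 1.09754.
SiO2 (M=60.083): mol = 0.54658; Si = 0.54658, O = 1.09316.
ΣO = 2.19070; factor = 4/ΣO = 1.82590.
Si apfu = 0.54658 × 1.82590 = 0.998.

0.998 Si apfu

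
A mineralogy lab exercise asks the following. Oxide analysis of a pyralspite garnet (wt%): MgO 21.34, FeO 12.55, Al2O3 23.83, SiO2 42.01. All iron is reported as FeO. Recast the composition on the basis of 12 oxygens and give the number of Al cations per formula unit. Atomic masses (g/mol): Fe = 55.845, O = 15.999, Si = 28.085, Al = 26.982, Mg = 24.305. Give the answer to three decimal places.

MgO (M=40.304): mol = 0.52948; Mg = 0.52948, O = 0.52948.
FeO (M=71.844): mol = 0.17468; Fe = 0.17468, O = 0.17468.
Al2O3 (M=101.961): mol = 0.23372; Al = 0.46744, O = 0.70116.
SiO2 (M=60.083): mol = 0.69920; Si = 0.69920, O = 1.39840.
ΣO = 2.80372; factor = 12/ΣO = 4.28003.
Al apfu = 0.46744 × 4.28003 = 2.001.

2.001 Al apfu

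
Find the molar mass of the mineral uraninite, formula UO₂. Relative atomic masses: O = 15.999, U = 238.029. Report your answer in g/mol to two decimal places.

270.03 g/mol

The formula mass is the sum 1×238.029 + 2×15.999.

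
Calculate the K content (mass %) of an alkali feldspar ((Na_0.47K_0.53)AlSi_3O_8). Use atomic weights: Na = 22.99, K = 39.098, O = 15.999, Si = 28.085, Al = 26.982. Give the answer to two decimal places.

Formula mass = 0.47*22.99 + 0.53*39.098 + 1*26.982 + 3*28.085 + 8*15.999 = 270.756 g/mol, of which 20.722 g is K.
So K makes up 20.722/270.756 = 0.0765 of the mass, i.e. 7.65%.

7.65 mass %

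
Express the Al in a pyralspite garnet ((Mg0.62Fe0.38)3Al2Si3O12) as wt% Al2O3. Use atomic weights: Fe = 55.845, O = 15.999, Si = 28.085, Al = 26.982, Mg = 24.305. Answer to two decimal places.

23.22 wt%

Formula mass = 439.078 g/mol.
2 Al → 1.0000 mol Al2O3 per formula unit; M(Al2O3) = 101.961, so Al2O3 mass = 101.961 g.
101.961/439.078 × 100 = 23.22 wt%.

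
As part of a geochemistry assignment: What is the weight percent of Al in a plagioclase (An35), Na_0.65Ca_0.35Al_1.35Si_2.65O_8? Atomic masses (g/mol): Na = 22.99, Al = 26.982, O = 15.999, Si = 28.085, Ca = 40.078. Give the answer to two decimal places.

Molar mass of Na_0.65Ca_0.35Al_1.35Si_2.65O_8: 0.65*22.99 + 0.35*40.078 + 1.35*26.982 + 2.65*28.085 + 8*15.999 = 267.814 g/mol.
Mass of Al per formula unit: 1.35 × 26.982 = 36.426 g.
Weight fraction Al = 36.426 / 267.814 = 0.1360.

13.60 weight percent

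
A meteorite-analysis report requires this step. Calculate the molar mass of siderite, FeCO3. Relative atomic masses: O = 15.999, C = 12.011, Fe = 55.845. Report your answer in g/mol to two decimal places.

115.85 g/mol

The formula mass is the sum 1·55.845 + 1·12.011 + 3·15.999.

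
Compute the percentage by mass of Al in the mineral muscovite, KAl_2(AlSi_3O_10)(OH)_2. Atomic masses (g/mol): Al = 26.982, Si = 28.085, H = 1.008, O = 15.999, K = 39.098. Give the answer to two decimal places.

M(KAl_2(AlSi_3O_10)(OH)_2) = 398.303 g/mol.
Al contributes 3 × 26.982 = 80.946 g per mole.
80.946/398.303 = 0.2032 → 20.32%.

20.32 mass %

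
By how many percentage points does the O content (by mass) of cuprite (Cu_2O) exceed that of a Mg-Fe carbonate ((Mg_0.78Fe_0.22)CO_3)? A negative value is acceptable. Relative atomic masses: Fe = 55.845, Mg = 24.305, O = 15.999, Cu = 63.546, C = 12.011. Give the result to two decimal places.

-41.42 percentage points

First mineral: 15.999 g O in 143.091 g formula = 11.18 wt% O.
Second mineral: 47.997 g O in 91.252 g formula = 52.60 wt% O.
11.18% − 52.60% gives a difference of -41.42 percentage points.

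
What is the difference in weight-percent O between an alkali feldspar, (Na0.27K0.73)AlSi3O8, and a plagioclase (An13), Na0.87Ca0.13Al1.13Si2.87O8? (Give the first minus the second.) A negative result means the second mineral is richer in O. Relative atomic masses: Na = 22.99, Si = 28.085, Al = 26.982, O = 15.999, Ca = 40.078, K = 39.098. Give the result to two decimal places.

M((Na0.27K0.73)AlSi3O8) = 273.978 g/mol, so wt% O = 127.992/273.978 × 100 = 46.72%.
M(Na0.87Ca0.13Al1.13Si2.87O8) = 264.297 g/mol, so wt% O = 127.992/264.297 × 100 = 48.43%.
46.72 − 48.43 = -1.71 pp.

-1.71 percentage points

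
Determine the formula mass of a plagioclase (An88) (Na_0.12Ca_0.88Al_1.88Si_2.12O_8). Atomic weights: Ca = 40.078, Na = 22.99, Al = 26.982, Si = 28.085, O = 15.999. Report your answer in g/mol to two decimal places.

Na: 0.12 × 22.99 = 2.7588
Ca: 0.88 × 40.078 = 35.2686
Al: 1.88 × 26.982 = 50.7262
Si: 2.12 × 28.085 = 59.5402
O: 8 × 15.999 = 127.9920
Summing the contributions gives the formula mass.

276.29 g/mol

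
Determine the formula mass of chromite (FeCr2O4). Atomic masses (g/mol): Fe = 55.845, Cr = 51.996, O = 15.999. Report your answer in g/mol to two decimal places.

223.83 g/mol

The formula mass is the sum 1·55.845 + 2·51.996 + 4·15.999.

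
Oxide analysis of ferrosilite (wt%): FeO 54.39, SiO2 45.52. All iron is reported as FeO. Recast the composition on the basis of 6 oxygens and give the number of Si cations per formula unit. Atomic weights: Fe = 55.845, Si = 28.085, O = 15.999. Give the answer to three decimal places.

FeO (M=71.844): mol = 0.75706; Fe = 0.75706, O = 0.75706.
SiO2 (M=60.083): mol = 0.75762; Si = 0.75762, O = 1.51524.
ΣO = 2.27230; factor = 6/ΣO = 2.64050.
Si apfu = 0.75762 × 2.64050 = 2.000.

2.000 Si apfu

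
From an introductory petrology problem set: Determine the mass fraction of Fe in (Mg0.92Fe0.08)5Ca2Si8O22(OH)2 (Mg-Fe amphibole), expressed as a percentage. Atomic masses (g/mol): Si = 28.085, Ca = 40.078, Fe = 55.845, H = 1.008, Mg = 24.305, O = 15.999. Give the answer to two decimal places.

2.71 wt%

Molar mass of (Mg0.92Fe0.08)5Ca2Si8O22(OH)2: 4.60·24.305 + 0.40·55.845 + 2·40.078 + 8·28.085 + 24·15.999 + 2·1.008 = 824.969 g/mol.
Mass of Fe per formula unit: 0.40 × 55.845 = 22.338 g.
Weight fraction Fe = 22.338 / 824.969 = 0.0271.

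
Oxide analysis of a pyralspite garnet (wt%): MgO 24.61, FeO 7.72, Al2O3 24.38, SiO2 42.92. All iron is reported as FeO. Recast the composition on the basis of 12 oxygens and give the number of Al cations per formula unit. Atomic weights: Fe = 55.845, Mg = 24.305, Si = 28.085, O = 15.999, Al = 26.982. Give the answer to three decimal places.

MgO (M=40.304): mol = 0.61061; Mg = 0.61061, O = 0.61061.
FeO (M=71.844): mol = 0.10746; Fe = 0.10746, O = 0.10746.
Al2O3 (M=101.961): mol = 0.23911; Al = 0.47822, O = 0.71733.
SiO2 (M=60.083): mol = 0.71435; Si = 0.71435, O = 1.42870.
ΣO = 2.86410; factor = 12/ΣO = 4.18980.
Al apfu = 0.47822 × 4.18980 = 2.004.

2.004 Al apfu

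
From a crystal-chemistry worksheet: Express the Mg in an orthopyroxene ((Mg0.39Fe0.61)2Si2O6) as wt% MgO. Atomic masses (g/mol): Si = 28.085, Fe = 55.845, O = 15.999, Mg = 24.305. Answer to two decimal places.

13.14 wt%

Formula mass = 239.253 g/mol.
0.78 Mg → 0.7800 mol MgO per formula unit; M(MgO) = 40.304, so MgO mass = 31.437 g.
31.437/239.253 × 100 = 13.14 wt%.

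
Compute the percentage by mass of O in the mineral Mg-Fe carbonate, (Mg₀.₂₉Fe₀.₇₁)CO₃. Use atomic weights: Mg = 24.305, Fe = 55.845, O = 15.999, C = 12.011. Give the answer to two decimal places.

44.98 wt%

Formula mass = 0.29×24.305 + 0.71×55.845 + 1×12.011 + 3×15.999 = 106.706 g/mol, of which 47.997 g is O.
So O makes up 47.997/106.706 = 0.4498 of the mass, i.e. 44.98%.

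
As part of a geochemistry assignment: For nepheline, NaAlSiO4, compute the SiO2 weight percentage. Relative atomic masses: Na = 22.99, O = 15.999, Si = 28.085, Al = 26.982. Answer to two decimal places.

42.30 wt%

M(NaAlSiO4) = 142.053 g/mol; M(SiO2) = 60.083 g/mol.
Moles SiO2 per formula unit = 1 Si ÷ 1 = 1.0000.
SiO2 fraction = (1.0000 × 60.083) / 142.053 = 60.083/142.053 = 0.4230.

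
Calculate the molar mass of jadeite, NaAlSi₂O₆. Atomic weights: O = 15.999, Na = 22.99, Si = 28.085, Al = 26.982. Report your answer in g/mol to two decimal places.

202.14 g/mol

The formula mass is the sum 1(22.99) + 1(26.982) + 2(28.085) + 6(15.999).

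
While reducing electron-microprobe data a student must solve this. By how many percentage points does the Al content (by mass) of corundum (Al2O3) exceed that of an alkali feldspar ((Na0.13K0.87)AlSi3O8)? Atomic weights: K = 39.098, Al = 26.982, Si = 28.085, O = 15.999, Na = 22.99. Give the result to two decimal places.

M(Al2O3) = 101.961 g/mol, so wt% Al = 53.964/101.961 × 100 = 52.93%.
M((Na0.13K0.87)AlSi3O8) = 276.233 g/mol, so wt% Al = 26.982/276.233 × 100 = 9.77%.
52.93 − 9.77 = 43.16 pp.

43.16 percentage points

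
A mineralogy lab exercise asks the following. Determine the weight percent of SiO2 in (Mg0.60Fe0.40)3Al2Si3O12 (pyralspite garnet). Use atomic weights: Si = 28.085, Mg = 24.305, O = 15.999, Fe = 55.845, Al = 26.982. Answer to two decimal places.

M((Mg0.60Fe0.40)3Al2Si3O12) = 440.970 g/mol; M(SiO2) = 60.083 g/mol.
Moles SiO2 per formula unit = 3 Si ÷ 1 = 3.0000.
SiO2 fraction = (3.0000 × 60.083) / 440.970 = 180.249/440.970 = 0.4088.

40.88 wt%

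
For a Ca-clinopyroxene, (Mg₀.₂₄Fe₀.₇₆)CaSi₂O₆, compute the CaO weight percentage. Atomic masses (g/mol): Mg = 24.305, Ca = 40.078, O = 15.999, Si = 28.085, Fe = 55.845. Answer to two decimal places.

23.32 wt%

Formula mass = 240.517 g/mol.
1 Ca → 1.0000 mol CaO per formula unit; M(CaO) = 56.077, so CaO mass = 56.077 g.
56.077/240.517 × 100 = 23.32 wt%.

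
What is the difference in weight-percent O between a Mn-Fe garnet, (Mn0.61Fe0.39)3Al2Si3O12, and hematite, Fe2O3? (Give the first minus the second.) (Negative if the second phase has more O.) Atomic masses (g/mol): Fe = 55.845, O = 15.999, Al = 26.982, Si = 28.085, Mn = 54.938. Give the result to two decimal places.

First mineral: 191.988 g O in 496.082 g formula = 38.70 wt% O.
Second mineral: 47.997 g O in 159.687 g formula = 30.06 wt% O.
38.70% − 30.06% gives a difference of 8.64 percentage points.

8.64 percentage points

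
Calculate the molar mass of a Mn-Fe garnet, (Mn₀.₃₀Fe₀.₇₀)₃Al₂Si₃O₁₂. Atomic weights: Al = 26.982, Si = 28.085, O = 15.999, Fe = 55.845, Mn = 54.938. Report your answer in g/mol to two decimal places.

Mn: 0.90 × 54.938 = 49.4442
Fe: 2.10 × 55.845 = 117.2745
Al: 2 × 26.982 = 53.9640
Si: 3 × 28.085 = 84.2550
O: 12 × 15.999 = 191.9880
Summing the contributions gives the formula mass.

496.93 g/mol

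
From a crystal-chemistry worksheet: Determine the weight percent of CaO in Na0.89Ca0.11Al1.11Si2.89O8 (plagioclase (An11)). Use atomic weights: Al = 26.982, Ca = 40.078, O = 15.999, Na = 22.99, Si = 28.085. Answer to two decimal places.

2.34 wt%

Formula mass = 263.977 g/mol.
0.11 Ca → 0.1100 mol CaO per formula unit; M(CaO) = 56.077, so CaO mass = 6.168 g.
6.168/263.977 × 100 = 2.34 wt%.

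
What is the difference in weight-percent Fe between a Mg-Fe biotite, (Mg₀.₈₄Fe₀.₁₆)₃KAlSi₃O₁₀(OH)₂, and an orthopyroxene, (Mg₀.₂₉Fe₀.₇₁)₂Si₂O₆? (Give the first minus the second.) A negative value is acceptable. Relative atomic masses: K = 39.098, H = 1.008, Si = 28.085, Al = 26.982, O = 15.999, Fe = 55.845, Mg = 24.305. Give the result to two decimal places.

-26.09 percentage points

M((Mg₀.₈₄Fe₀.₁₆)₃KAlSi₃O₁₀(OH)₂) = 432.393 g/mol, so wt% Fe = 26.806/432.393 × 100 = 6.20%.
M((Mg₀.₂₉Fe₀.₇₁)₂Si₂O₆) = 245.561 g/mol, so wt% Fe = 79.300/245.561 × 100 = 32.29%.
6.20 − 32.29 = -26.09 pp.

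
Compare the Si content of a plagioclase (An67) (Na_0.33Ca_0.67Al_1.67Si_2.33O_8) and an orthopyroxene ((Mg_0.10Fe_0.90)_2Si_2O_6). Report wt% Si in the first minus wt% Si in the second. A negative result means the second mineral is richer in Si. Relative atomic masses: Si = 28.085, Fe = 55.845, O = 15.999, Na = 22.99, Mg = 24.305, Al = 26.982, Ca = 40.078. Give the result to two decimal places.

2.17 percentage points

Si in Na_0.33Ca_0.67Al_1.67Si_2.33O_8: molar mass 272.929 g/mol; 2.33×28.085 = 65.438 g → 23.98 wt%.
Si in (Mg_0.10Fe_0.90)_2Si_2O_6: molar mass 257.546 g/mol; 2×28.085 = 56.170 g → 21.81 wt%.
Difference = 23.98 − 21.81 = 2.17 percentage points.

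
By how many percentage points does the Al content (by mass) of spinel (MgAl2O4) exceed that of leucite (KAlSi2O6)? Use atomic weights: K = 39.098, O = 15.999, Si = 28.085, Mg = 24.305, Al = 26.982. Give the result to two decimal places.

25.57 percentage points

First mineral: 53.964 g Al in 142.265 g formula = 37.93 wt% Al.
Second mineral: 26.982 g Al in 218.244 g formula = 12.36 wt% Al.
37.93% − 12.36% gives a difference of 25.57 percentage points.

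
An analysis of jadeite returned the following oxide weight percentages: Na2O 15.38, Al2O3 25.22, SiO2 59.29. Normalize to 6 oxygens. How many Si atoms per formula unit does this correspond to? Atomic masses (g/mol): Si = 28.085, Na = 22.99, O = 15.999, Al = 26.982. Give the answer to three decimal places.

Na2O (M=61.979): mol = 0.24815; Na = 0.49630, O = 0.24815.
Al2O3 (M=101.961): mol = 0.24735; Al = 0.49470, O = 0.74205.
SiO2 (M=60.083): mol = 0.98680; Si = 0.98680, O = 1.97360.
ΣO = 2.96380; factor = 6/ΣO = 2.02443.
Si apfu = 0.98680 × 2.02443 = 1.998.

1.998 Si apfu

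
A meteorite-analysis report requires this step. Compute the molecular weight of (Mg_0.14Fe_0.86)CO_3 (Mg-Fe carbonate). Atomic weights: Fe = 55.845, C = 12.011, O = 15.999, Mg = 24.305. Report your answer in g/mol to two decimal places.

M = 0.14*24.305 + 0.86*55.845 + 1*12.011 + 3*15.999

111.44 g/mol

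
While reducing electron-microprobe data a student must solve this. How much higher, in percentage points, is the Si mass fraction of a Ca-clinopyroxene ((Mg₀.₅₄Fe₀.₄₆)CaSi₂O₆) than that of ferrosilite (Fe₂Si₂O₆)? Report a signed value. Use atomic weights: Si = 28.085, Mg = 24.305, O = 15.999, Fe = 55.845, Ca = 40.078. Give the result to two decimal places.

3.02 percentage points

M((Mg₀.₅₄Fe₀.₄₆)CaSi₂O₆) = 231.055 g/mol, so wt% Si = 56.170/231.055 × 100 = 24.31%.
M(Fe₂Si₂O₆) = 263.854 g/mol, so wt% Si = 56.170/263.854 × 100 = 21.29%.
24.31 − 21.29 = 3.02 pp.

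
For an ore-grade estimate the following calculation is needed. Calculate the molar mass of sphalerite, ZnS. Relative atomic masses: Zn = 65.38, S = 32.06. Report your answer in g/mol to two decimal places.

97.44 g/mol

M = 1·65.38 + 1·32.06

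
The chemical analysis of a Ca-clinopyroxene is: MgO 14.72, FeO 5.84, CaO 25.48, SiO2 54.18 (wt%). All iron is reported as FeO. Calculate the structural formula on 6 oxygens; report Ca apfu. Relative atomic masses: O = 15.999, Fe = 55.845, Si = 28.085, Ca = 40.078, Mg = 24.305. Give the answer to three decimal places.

MgO (M=40.304): mol = 0.36522; Mg = 0.36522, O = 0.36522.
FeO (M=71.844): mol = 0.08129; Fe = 0.08129, O = 0.08129.
CaO (M=56.077): mol = 0.45438; Ca = 0.45438, O = 0.45438.
SiO2 (M=60.083): mol = 0.90175; Si = 0.90175, O = 1.80350.
ΣO = 2.70439; factor = 6/ΣO = 2.21861.
Ca apfu = 0.45438 × 2.21861 = 1.008.

1.008 Ca apfu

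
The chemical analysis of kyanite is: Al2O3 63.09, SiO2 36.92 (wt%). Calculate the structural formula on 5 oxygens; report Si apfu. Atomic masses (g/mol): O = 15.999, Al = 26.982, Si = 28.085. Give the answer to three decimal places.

Al2O3 (M=101.961): mol = 0.61877; Al = 1.23754, O = 1.85631.
SiO2 (M=60.083): mol = 0.61448; Si = 0.61448, O = 1.22896.
ΣO = 3.08527; factor = 5/ΣO = 1.62060.
Si apfu = 0.61448 × 1.62060 = 0.996.

0.996 Si apfu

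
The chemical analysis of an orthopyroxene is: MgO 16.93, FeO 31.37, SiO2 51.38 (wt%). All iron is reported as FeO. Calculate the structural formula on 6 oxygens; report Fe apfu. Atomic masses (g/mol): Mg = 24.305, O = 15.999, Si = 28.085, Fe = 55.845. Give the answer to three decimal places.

MgO (M=40.304): mol = 0.42006; Mg = 0.42006, O = 0.42006.
FeO (M=71.844): mol = 0.43664; Fe = 0.43664, O = 0.43664.
SiO2 (M=60.083): mol = 0.85515; Si = 0.85515, O = 1.71030.
ΣO = 2.56700; factor = 6/ΣO = 2.33736.
Fe apfu = 0.43664 × 2.33736 = 1.021.

1.021 Fe apfu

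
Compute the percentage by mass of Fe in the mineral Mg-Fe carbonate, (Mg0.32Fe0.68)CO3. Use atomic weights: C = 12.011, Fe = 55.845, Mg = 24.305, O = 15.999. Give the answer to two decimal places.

Formula mass = 0.32*24.305 + 0.68*55.845 + 1*12.011 + 3*15.999 = 105.760 g/mol, of which 37.975 g is Fe.
So Fe makes up 37.975/105.760 = 0.3591 of the mass, i.e. 35.91%.

35.91 wt%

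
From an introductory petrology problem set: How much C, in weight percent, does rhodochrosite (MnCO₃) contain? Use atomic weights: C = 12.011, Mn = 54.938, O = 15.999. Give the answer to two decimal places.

Molar mass of MnCO₃: 1·54.938 + 1·12.011 + 3·15.999 = 114.946 g/mol.
Mass of C per formula unit: 1 × 12.011 = 12.011 g.
Weight fraction C = 12.011 / 114.946 = 0.1045.

10.45 weight percent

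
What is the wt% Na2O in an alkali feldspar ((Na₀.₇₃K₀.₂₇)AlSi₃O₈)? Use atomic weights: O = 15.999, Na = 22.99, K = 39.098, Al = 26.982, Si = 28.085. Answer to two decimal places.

Molar mass of (Na₀.₇₃K₀.₂₇)AlSi₃O₈ = 0.73·22.99 + 0.27·39.098 + 1·26.982 + 3·28.085 + 8·15.999 = 266.568 g/mol.
Each formula unit contains 0.73 Na, equivalent to 0.73/2 = 0.3650 mol Na2O.
M(Na2O) = 2×22.99 + 1×15.999 = 61.979 g/mol.
Mass of Na2O per formula unit = 0.3650 × 61.979 = 22.622 g.
Na2O wt% = 22.622 / 266.568 × 100 = 8.49%.

8.49 wt%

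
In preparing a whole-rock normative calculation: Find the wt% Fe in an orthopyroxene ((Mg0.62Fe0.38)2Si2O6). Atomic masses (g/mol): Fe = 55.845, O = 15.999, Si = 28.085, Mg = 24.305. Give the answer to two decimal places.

18.88 wt%

Formula mass = 1.24·24.305 + 0.76·55.845 + 2·28.085 + 6·15.999 = 224.744 g/mol, of which 42.442 g is Fe.
So Fe makes up 42.442/224.744 = 0.1888 of the mass, i.e. 18.88%.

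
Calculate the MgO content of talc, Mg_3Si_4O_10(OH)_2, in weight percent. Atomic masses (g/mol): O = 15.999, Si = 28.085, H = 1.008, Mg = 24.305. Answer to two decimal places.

31.88 wt%

Formula mass = 379.259 g/mol.
3 Mg → 3.0000 mol MgO per formula unit; M(MgO) = 40.304, so MgO mass = 120.912 g.
120.912/379.259 × 100 = 31.88 wt%.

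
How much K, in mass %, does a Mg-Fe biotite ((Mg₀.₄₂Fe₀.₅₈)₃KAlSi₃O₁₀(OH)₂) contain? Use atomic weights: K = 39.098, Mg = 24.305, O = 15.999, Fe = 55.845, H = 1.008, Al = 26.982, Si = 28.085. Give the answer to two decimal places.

M((Mg₀.₄₂Fe₀.₅₈)₃KAlSi₃O₁₀(OH)₂) = 472.134 g/mol.
K contributes 1 × 39.098 = 39.098 g per mole.
39.098/472.134 = 0.0828 → 8.28%.

8.28 mass %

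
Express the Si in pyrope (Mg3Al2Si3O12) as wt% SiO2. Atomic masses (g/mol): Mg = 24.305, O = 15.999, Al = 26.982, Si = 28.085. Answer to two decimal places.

44.71 wt%

Molar mass of Mg3Al2Si3O12 = 3×24.305 + 2×26.982 + 3×28.085 + 12×15.999 = 403.122 g/mol.
Each formula unit contains 3 Si, equivalent to 3/1 = 3.0000 mol SiO2.
M(SiO2) = 1×28.085 + 2×15.999 = 60.083 g/mol.
Mass of SiO2 per formula unit = 3.0000 × 60.083 = 180.249 g.
SiO2 wt% = 180.249 / 403.122 × 100 = 44.71%.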